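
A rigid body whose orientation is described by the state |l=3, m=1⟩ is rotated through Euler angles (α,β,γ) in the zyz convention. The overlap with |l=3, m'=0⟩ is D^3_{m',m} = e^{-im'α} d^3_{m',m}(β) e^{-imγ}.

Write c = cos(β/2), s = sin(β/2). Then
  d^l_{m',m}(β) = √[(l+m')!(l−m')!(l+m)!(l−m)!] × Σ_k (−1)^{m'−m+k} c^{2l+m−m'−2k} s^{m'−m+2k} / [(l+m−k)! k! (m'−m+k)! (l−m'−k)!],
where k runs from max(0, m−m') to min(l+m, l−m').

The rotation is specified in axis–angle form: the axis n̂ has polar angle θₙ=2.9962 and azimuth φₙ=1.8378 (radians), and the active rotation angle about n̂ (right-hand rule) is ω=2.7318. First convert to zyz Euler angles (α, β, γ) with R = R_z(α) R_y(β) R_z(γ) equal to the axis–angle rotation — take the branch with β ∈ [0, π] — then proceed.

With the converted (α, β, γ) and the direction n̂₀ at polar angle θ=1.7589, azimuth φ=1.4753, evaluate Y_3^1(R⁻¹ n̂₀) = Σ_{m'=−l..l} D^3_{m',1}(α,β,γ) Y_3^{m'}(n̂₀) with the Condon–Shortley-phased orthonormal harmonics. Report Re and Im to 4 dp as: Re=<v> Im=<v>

Axis–angle → zyz. n̂ = (sinθₙcosφₙ, sinθₙsinφₙ, cosθₙ) = (-0.038226, +0.139747, -0.989449), ω = 2.7318.
R = I cosω + sinω [n̂]ₓ + (1−cosω) n̂n̂ᵀ gives
  R = [-0.914402, +0.383974, +0.128191; -0.404457, -0.879762, -0.249867; +0.016835, -0.280327, +0.959757]
β = atan2(√(R₁₃²+R₂₃²), R₃₃) = 0.284661; α = atan2(R₂₃, R₁₃) mod 2π = 5.186412; γ = atan2(R₃₂, −R₃₁) mod 2π = 4.652405
Need the full column D^3_{m',1} for m'=−3..3 at α=5.1864, β=0.2847, γ=4.6524.
cos(β/2)=0.989888, sin(β/2)=0.141850
d^3_{-3,1}: single k=4 term ⇒ +0.001537;  D = -0.000136-0.001530i
d^3_{-2,1}: k∈[3..4] ⇒ +0.017510 -0.000180 = +0.017330;  D = +0.014657-0.009246i
d^3_{-1,1}: k∈[2..4] ⇒ +0.115919 -0.003174 +0.000008 = +0.112754;  D = +0.097056+0.057390i
d^3_{0,1}: k∈[1..3] ⇒ +0.467037 -0.028771 +0.000197 = +0.438463;  D = -0.026285+0.437674i
d^3_{1,1}: k∈[0..2] ⇒ +0.940842 -0.154559 +0.002380 = +0.788663;  D = -0.722024+0.317287i
d^3_{2,1}: k∈[0..1] ⇒ -0.426345 +0.017510 = -0.408835;  D = +0.317195+0.257941i
d^3_{3,1}: single k=0 term ⇒ +0.074826;  D = +0.015504-0.073202i
Y_3^{m'}(θ=1.7589,φ=1.4753) and Σ D·Y over m':
  (-0.0001-0.0015i)·(-0.1118+0.3794i)  (+0.0147-0.0092i)·(+0.1811+0.0350i)  (+0.0971+0.0574i)·(-0.0250+0.2608i)  (-0.0263+0.4377i)·(+0.1971+0.0000i)  (-0.7220+0.3173i)·(+0.0250+0.2608i)  (+0.3172+0.2579i)·(+0.1811-0.0350i)  (+0.0155-0.0732i)·(+0.1118+0.3794i)
Y_3^1(R⁻¹ n̂) = -0.023804-0.037940i

Re=-0.0238 Im=-0.0379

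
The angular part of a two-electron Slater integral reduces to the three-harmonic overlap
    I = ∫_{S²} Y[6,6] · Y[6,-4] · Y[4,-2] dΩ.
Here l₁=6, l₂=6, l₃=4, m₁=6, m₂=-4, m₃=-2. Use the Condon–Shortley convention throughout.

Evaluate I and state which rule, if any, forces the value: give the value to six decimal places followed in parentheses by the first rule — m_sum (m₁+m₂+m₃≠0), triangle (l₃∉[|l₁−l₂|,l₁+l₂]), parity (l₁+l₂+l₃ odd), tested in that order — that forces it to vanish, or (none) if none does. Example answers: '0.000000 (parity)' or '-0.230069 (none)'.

Checks pass: Σm=0; 16 even; l₃=4∈[0,12].
(2·6+1)(2·6+1)(2·4+1) = 1521
Δ: 8! 4! 4! / 17! → 1/15315300
sum: t=2:+1/829440 t=3:−1/25920 t=4:+1/9216 t=5:−1/25920 t=6:+1/829440 = 7/207360
3j²(6 6 4; 0 0 0) = Δ·Π!·Σ² = 28/2431  (sign +1)
sum: t=0:+1/3870720 = 1/3870720
3j²(6 6 4; 6 -4 -2) = Δ·Π!·Σ² = 135/6188  (sign +1)
combine: 4πI² = 1521·28/2431·135/6188 = 1215/3179
take √, sign +1: I = 0.17439657
No selection rule forces the value: the integral is nonzero (none).

0.174397 (none)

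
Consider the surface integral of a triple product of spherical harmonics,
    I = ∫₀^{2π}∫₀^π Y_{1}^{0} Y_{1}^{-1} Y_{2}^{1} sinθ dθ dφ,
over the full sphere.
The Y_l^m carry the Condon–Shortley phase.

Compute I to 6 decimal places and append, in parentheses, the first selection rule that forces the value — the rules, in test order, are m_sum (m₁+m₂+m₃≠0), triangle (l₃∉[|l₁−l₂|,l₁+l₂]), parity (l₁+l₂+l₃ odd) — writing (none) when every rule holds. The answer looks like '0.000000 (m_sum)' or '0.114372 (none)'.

Checks pass: Σm=0; 4 even; l₃=2∈[0,2].
(2·1+1)(2·1+1)(2·2+1) = 45
Δ: 0! 2! 2! / 5! → 1/30
sum: t=0:+1/1 = 1/1
3j²(1 1 2; 0 0 0) = Δ·Π!·Σ² = 2/15  (sign +1)
sum: t=0:+1/2 = 1/2
3j²(1 1 2; 0 -1 1) = Δ·Π!·Σ² = 1/10  (sign -1)
combine: 4πI² = 45·2/15·1/10 = 3/5
take √, sign -1: I = -0.21850969
No selection rule forces the value: the integral is nonzero (none).

-0.218510 (none)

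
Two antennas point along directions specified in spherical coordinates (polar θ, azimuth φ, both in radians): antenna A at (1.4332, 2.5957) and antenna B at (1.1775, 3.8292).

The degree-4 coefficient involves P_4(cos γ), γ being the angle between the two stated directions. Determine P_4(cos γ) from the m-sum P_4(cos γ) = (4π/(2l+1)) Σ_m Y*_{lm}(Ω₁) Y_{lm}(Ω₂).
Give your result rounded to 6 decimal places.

-0.028760

Term-by-term m-sum for l=4 (normalisation 4π/9 = 1.396263):
  [-4]  conj(Y_{4,-4})(Ω₁) = (-0.245031, -0.348523) ; Y_{4,-4}(Ω₂) = (-0.297761, -0.122801) ; Δ = (0.030162, 0.133867)
  [-3]  conj(Y_{4,-3})(Ω₁) = (0.011152, 0.166487) ; Y_{4,-3}(Ω₂) = (0.178567, 0.333151) ; Δ = (-0.053474, 0.033444)
  [-2]  conj(Y_{4,-2})(Ω₁) = (-0.131359, 0.252927) ; Y_{4,-2}(Ω₂) = (0.001558, -0.007862) ; Δ = (0.001784, 0.001427)
  [-1]  conj(Y_{4,-1})(Ω₁) = (0.157570, -0.095719) ; Y_{4,-1}(Ω₂) = (0.255183, -0.209587) ; Δ = (0.020148, -0.057450)
  [+0]  conj(Y_{4,0})(Ω₁) = (0.258961, -0.000000) ; Y_{4,0}(Ω₂) = (-0.068878, 0.000000) ; Δ = (-0.017837, 0.000000)
  [+1]  conj(Y_{4,1})(Ω₁) = (-0.157570, -0.095719) ; Y_{4,1}(Ω₂) = (-0.255183, -0.209587) ; Δ = (0.020148, 0.057450)
  [+2]  conj(Y_{4,2})(Ω₁) = (-0.131359, -0.252927) ; Y_{4,2}(Ω₂) = (0.001558, 0.007862) ; Δ = (0.001784, -0.001427)
  [+3]  conj(Y_{4,3})(Ω₁) = (-0.011152, 0.166487) ; Y_{4,3}(Ω₂) = (-0.178567, 0.333151) ; Δ = (-0.053474, -0.033444)
  [+4]  conj(Y_{4,4})(Ω₁) = (-0.245031, 0.348523) ; Y_{4,4}(Ω₂) = (-0.297761, 0.122801) ; Δ = (0.030162, -0.133867)
Accumulated sum (-0.020598, 0.000000); after 4π/(2l+1) scaling, (-0.028760, 0.000000) ⇒ P_4 = -0.028760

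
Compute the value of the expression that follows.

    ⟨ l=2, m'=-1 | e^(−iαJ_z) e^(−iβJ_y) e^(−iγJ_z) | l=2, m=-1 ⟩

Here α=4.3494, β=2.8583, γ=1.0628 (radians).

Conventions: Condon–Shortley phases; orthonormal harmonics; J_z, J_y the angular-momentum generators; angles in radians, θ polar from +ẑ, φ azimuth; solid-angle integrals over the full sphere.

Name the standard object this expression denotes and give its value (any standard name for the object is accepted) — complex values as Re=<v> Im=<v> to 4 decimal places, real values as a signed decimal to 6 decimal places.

This is a Wigner D-matrix element — the rotation-matrix element ⟨l m'| R(α,β,γ) |l m⟩ in the angular-momentum basis.
D^2_{-1,-1}(4.3494,2.8583,1.0628) = e^{-i·-1·4.3494}·d^2_{-1,-1}(2.8583)·e^{-i·-1·1.0628}. Compute d first:
With c≡cos(β/2)=0.141173 and s≡sin(β/2)=0.989985, N=[1·6·1·6]^{1/2}=6.000000
The bounds max(0,m−m')=0 and min(l+m,l−m')=1 give 2 terms
  k=0: (−1)^0·6.0000/(6)·0.1412^4·0.9900^0 = +0.000397
  k=1: (−1)^1·6.0000/(2)·0.1412^2·0.9900^2 = -0.058598
d^2_{-1,-1}(2.8583) = +0.000397 -0.058598 = -0.058201
Attach z-rotation phases: D = e^{-i(-1)(4.3494)}·(-0.058201)·e^{-i(-1)(1.0628)} = -0.037486+0.044521i

Wigner D-matrix element, Re=-0.0375 Im=0.0445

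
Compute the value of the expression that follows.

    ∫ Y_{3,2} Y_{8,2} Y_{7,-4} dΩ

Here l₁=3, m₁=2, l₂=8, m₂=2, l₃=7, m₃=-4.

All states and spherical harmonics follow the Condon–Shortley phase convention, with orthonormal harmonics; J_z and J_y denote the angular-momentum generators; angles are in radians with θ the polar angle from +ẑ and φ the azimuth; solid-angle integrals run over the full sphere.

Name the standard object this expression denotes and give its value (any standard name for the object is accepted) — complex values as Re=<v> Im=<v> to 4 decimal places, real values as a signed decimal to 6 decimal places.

Gaunt coefficient, -0.160034

This is a Gaunt coefficient — the integral of a triple product of spherical harmonics over the sphere.
m-sum 0 ✓  L=18 even ✓  5≤7≤11 ✓
Π(2lᵢ+1) = 7×17×15 = 1785
triangle coeff Δ(3,8,7) = 1/5290740
Σ_t [1,3]: t=1:−1/7257600 t=2:+1/2073600 t=3:−1/7257600 = 1/4838400
(3j)²=252/20995 [(3 8 7; 0 0 0)], sign=-1
Σ_t [0,1]: t=0:+1/174182400 t=1:−1/26127360 = -17/522547200
(3j)²=935/62244 [(3 8 7; 2 2 -4)], sign=+1
⇒ 4πI² = 19635/61009
I = (-1)√(19635/61009/(4π)) = -0.16003448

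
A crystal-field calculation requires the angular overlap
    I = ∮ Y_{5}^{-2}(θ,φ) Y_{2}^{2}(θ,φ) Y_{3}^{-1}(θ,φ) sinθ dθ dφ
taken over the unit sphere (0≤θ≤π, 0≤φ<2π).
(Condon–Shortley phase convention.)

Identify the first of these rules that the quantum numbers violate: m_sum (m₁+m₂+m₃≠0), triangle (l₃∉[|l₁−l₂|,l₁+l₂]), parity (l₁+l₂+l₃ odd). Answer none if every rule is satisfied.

Σmᵢ = -1  ✗
l₃∈[|l₁−l₂|,l₁+l₂]=[3,7], have l₃=3
Σlᵢ = 10 ⇒ even

m_sum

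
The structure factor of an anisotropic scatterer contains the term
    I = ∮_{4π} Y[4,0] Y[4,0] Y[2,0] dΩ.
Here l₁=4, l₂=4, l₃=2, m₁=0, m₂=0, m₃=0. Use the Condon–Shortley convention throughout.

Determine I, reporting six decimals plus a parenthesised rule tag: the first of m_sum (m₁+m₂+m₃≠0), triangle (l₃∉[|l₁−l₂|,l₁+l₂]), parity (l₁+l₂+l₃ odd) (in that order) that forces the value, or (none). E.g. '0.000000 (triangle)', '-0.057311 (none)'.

Checks pass: Σm=0; 10 even; l₃=2∈[0,8].
(2·4+1)(2·4+1)(2·2+1) = 405
Δ: 6! 2! 2! / 11! → 1/13860
sum: t=2:+1/192 t=3:−1/36 t=4:+1/192 = -5/288
3j²(4 4 2; 0 0 0) = Δ·Π!·Σ² = 20/693  (sign -1)
(m-triple is (0,0,0) — same symbol as above.)
combine: 4πI² = 405·20/693·20/693 = 2000/5929
take √, sign +1: I = 0.16383977
No selection rule forces the value: the integral is nonzero (none).

0.163840 (none)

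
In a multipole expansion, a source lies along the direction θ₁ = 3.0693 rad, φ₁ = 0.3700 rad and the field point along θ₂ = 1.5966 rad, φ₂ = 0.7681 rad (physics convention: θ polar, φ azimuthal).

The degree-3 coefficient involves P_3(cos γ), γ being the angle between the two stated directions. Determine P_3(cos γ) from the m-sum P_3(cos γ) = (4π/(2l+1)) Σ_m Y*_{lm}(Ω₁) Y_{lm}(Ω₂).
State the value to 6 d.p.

-0.136473

Term-by-term m-sum for l=3 (normalisation 4π/7 = 1.795196):
  m=-3: (0.00007 + 0.00014j) × (-0.27904 - 0.30962j) = 0.00002 - 0.00006j  (running Σ = 0.00002 - 0.00006j)
  m=-2: (-0.00393 - 0.00359j) × (-0.00091 + 0.02633j) = 0.00010 - 0.00010j  (running Σ = 0.00012 - 0.00016j)
  m=-1: (0.08649 + 0.03354j) × (-0.23159 + 0.22371j) = -0.02753 + 0.01158j  (running Σ = -0.02741 + 0.01142j)
  m=0: (-0.73469 + 0.00000j) × (0.02885 + 0.00000j) = -0.02120 + 0.00000j  (running Σ = -0.04861 + 0.01142j)
  m=1: (-0.08649 + 0.03354j) × (0.23159 + 0.22371j) = -0.02753 - 0.01158j  (running Σ = -0.07614 - 0.00016j)
  m=2: (-0.00393 + 0.00359j) × (-0.00091 - 0.02633j) = 0.00010 + 0.00010j  (running Σ = -0.07605 - 0.00006j)
  m=3: (-0.00007 + 0.00014j) × (0.27904 - 0.30962j) = 0.00002 + 0.00006j  (running Σ = -0.07602 - 0.00000j)
Accumulated sum -0.07602 - 0.00000j; after 4π/(2l+1) scaling, -0.13647 - 0.00000j ⇒ P_3 = -0.136473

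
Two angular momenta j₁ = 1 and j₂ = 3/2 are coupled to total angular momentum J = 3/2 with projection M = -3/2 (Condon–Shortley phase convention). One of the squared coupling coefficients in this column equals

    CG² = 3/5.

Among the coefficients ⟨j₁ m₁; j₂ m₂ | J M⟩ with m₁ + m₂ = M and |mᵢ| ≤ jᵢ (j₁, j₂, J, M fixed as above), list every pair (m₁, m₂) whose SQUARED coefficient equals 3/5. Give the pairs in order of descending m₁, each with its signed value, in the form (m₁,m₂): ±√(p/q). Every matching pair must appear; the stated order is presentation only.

Admissible pairs with m₁+m₂ = M = -3/2: (-1,-1/2), (0,-3/2)
  (m₁,m₂)=(0,-3/2): CG² = 3/5, CG = +√(3/5)   ← matches the target
  (m₁,m₂)=(-1,-1/2): CG² = 2/5, CG = −√(2/5)
Pairs with CG² = 3/5: (0,-3/2): +√(3/5)

(0,-3/2): +√(3/5)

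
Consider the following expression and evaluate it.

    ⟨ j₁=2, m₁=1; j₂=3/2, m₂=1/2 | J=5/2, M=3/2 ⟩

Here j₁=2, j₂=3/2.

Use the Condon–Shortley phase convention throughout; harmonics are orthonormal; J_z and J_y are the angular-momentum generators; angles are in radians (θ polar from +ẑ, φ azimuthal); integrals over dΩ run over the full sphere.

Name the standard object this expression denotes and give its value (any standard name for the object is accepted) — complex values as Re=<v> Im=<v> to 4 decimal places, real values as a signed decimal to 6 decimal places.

Clebsch–Gordan coefficient, +√(1/35) ≈ +0.169031

This is a Clebsch–Gordan (vector-coupling) coefficient.
j₁+j₂−J=1  J+j₁−j₂=3  J−j₁+j₂=2  j₁+j₂+J+1=7
(j₁±m₁, j₂±m₂, J±M) = (3,1,2,1,4,1)
P² = 144/35
sum k=0..1:
  [0] +1/4 = 1/4
  [1] −1/6 = -1/6
S = 1/12
C² = P²·S² = 1/35 ; C = +0.169031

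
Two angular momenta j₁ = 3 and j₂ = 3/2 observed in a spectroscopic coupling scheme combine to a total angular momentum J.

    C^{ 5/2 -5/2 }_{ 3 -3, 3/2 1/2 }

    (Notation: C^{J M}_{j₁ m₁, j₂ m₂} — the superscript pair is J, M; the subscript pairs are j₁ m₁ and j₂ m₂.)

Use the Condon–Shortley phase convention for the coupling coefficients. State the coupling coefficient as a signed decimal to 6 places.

√[6·2!4!1!/8! · 0!6!2!1!0!5!] = √(8640/7)
  +(−1)^2/∏(2,0,4,0,0,1)! = 1/48  (running 1/48)
⟨..|..⟩ = √(8640/7)·(1/48) = +0.731925

+0.731925  (= +√(15/28))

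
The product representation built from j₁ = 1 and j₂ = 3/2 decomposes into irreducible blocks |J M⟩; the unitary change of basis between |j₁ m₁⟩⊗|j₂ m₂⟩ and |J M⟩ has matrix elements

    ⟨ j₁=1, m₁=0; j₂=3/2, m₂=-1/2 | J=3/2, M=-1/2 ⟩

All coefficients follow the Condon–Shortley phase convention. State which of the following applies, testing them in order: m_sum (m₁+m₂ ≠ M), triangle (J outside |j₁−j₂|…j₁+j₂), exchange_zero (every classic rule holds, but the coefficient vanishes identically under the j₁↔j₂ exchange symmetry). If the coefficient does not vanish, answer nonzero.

m-sum: m₁+m₂ = 0+(-1/2) = -1/2, M = -1/2  ✓
triangle: |j₁−j₂| = 1/2 ≤ J = 3/2 ≤ j₁+j₂ = 5/2  ✓
exchange: j₁≠j₂ or m₁≠m₂ — the exchange symmetry imposes no constraint here
value check: CG = +√(1/15) = +0.258199 ≠ 0

nonzero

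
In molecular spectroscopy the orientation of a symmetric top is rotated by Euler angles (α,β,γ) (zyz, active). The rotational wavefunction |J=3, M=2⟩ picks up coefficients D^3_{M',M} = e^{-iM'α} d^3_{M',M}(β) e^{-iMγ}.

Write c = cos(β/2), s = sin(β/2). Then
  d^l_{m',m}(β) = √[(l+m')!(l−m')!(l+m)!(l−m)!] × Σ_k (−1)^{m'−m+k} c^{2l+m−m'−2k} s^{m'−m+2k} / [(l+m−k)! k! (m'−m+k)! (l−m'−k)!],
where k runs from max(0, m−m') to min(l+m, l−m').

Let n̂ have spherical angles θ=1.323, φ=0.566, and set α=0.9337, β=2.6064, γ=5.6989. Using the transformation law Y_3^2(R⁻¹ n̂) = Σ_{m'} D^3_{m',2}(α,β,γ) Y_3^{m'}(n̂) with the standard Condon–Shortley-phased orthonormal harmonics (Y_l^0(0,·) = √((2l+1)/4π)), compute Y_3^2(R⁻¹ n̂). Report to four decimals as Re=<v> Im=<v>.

Re=-0.0787 Im=0.2266

Need the full column D^3_{m',2} for m'=−3..3 at α=0.9337, β=2.6064, γ=5.6989.
cos(β/2)=0.264414, sin(β/2)=0.964409
d^3_{-3,2}: single k=5 term ⇒ +0.540340;  D = -0.365428-0.398032i
d^3_{-2,2}: k∈[4..5] ⇒ +0.302402 -0.804578 = -0.502176;  D = +0.499378-0.052942i
d^3_{-1,2}: k∈[3..4] ⇒ +0.104874 -0.697576 = -0.592702;  D = +0.300384-0.510945i
d^3_{0,2}: k∈[2..3] ⇒ +0.024901 -0.331265 = -0.306363;  D = -0.119931-0.281913i
d^3_{1,2}: k∈[1..2] ⇒ +0.003942 -0.104874 = -0.100932;  D = -0.098161-0.023489i
d^3_{2,2}: k∈[0..1] ⇒ +0.000342 -0.022732 = -0.022390;  D = -0.017142+0.014404i
d^3_{3,2}: single k=0 term ⇒ -0.003053;  D = +0.000188+0.003047i
Y_3^{m'}(θ=1.323,φ=0.566) and Σ D·Y over m':
  (-0.3654-0.3980i)·(-0.0482-0.3771i)  (+0.4994-0.0529i)·(+0.1001-0.2133i)  (+0.3004-0.5109i)·(-0.1849+0.1175i)  (-0.1199-0.2819i)·(-0.2471+0.0000i)  (-0.0982-0.0235i)·(+0.1849+0.1175i)  (-0.0171+0.0144i)·(+0.1001+0.2133i)  (+0.0002+0.0030i)·(+0.0482-0.3771i)
Y_3^2(R⁻¹ n̂) = -0.078684+0.226593i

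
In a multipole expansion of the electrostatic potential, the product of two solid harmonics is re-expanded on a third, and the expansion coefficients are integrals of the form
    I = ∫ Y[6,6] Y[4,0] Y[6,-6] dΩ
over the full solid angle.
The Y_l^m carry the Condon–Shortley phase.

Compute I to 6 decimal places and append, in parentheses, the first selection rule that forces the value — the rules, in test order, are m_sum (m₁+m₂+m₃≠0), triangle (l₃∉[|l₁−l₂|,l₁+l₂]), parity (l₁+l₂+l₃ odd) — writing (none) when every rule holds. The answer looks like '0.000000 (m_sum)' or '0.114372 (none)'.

Checks pass: Σm=0; 16 even; l₃=6∈[2,10].
(2·6+1)(2·4+1)(2·6+1) = 1521
Δ: 4! 8! 4! / 17! → 1/15315300
sum: t=0:+1/829440 t=1:−1/25920 t=2:+1/9216 t=3:−1/25920 t=4:+1/829440 = 7/207360
3j²(6 4 6; 0 0 0) = Δ·Π!·Σ² = 28/2431  (sign +1)
sum: t=0:+1/23224320 = 1/23224320
3j²(6 4 6; 6 0 -6) = Δ·Π!·Σ² = 99/6188  (sign +1)
combine: 4πI² = 1521·28/2431·99/6188 = 81/289
take √, sign +1: I = 0.14934430
No selection rule forces the value: the integral is nonzero (none).

0.149344 (none)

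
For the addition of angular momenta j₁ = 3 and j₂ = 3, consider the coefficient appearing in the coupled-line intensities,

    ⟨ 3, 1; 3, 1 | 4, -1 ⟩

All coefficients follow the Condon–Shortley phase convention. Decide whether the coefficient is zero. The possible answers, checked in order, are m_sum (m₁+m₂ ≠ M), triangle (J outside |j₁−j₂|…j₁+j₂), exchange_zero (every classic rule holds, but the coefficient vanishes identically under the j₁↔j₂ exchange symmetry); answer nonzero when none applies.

m-sum: m₁+m₂ = 1+1 = 2, M = -1  ✗ ⇒ coefficient is 0

m_sum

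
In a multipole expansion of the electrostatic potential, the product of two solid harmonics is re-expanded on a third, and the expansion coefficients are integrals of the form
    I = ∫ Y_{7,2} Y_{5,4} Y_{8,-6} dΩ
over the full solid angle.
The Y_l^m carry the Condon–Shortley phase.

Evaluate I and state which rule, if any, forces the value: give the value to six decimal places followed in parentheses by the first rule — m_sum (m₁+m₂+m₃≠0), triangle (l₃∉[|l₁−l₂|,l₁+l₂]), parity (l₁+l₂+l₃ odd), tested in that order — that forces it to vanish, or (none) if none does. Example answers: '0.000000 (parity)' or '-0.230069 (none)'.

-0.146782 (none)

Rules hold: Σm=0, L=20 even, 2≤8≤12.
N = 15·11·17 = 2805
Δ = 4!·10!·6!/21! = 1/814773960
Racah Σ t=0..4: t=0:+1/87091200 t=1:−1/4976640 t=2:+1/2073600 t=3:−1/4976640 t=4:+1/87091200 = 1/9676800
⇒ 3j(7 5 8; 0 0 0)² = 360/46189, sgn +1
Racah Σ t=3..4: t=3:−1/348364800 t=4:+1/1045094400 = -1/522547200
⇒ 3j(7 5 8; 2 4 -6)² = 4/323, sgn -1
4πI² = N·(3j₀)²·(3jₘ)² = 21600/79781
I = -1·√(0.270741/4π) = -0.14678180
No selection rule forces the value: the integral is nonzero (none).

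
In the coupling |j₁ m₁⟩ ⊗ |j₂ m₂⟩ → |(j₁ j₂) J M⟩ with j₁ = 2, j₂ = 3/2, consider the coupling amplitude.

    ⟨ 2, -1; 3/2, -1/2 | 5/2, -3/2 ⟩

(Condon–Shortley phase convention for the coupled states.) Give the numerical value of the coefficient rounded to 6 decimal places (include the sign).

triangle: 1!·3!·2!/7! = 12/5040
(j±m)!: 1!·3!·1!·2!·1!·4! = 288
prefactor² = (2J+1)·Δ·N² = 144/35
  k=0: +1/(0!·1!·3!·1!·0!·1!) = 1/6
  k=1: −1/(1!·0!·2!·0!·1!·2!) = -1/4
Σ = -1/12  ⇒  CG² = 144/35·(-1/12)² = 1/35
CG = −√(1/35) = -0.169031

−√(1/35) ≈ -0.169031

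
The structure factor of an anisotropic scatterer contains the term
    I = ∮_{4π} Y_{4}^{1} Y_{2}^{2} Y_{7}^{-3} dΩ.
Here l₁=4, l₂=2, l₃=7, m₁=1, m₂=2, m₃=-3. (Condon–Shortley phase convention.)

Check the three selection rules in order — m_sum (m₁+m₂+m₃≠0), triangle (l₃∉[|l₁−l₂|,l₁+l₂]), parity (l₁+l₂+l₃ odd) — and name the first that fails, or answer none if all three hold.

azimuthal sum: 1 + 2 − 3 = 0  ✓
l₃ must lie in [2,6]; have l₃=7  ✗
L = 4 + 2 + 7 = 13 (odd)

triangle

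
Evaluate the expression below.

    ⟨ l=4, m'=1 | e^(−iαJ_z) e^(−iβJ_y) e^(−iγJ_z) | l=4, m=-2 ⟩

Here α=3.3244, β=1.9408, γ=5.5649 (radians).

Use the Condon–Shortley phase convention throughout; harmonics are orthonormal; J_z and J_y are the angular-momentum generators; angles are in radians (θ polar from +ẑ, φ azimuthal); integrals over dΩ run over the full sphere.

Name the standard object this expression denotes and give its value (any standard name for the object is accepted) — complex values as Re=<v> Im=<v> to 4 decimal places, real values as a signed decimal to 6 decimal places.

This is a Wigner D-matrix element — the rotation-matrix element ⟨l m'| R(α,β,γ) |l m⟩ in the angular-momentum basis.
D^4_{1,-2}(3.3244,1.9408,5.5649) = e^{-i·1·3.3244}·d^4_{1,-2}(1.9408)·e^{-i·-2·5.5649}. Compute d first:
Half-angle: c=0.564970, s=0.825112. N=√(120·6·2·720)=1018.233765
Admissible k: 0..2 (factorial args all ≥0)
  k=0: (−1)^3·1018.2338/(72)·0.5650^5·0.8251^3 = -0.457276
  k=1: (−1)^4·1018.2338/(48)·0.5650^3·0.8251^5 = +1.463003
  k=2: (−1)^5·1018.2338/(240)·0.5650^1·0.8251^7 = -0.624095
d^4_{1,-2}(1.9408) = -0.457276 +1.463003 -0.624095 = +0.381632
D = (-0.983337+0.181791i)·(+0.381632)·(+0.133823-0.991005i) = +0.018533+0.381182i

Wigner D-matrix element, Re=0.0185 Im=0.3812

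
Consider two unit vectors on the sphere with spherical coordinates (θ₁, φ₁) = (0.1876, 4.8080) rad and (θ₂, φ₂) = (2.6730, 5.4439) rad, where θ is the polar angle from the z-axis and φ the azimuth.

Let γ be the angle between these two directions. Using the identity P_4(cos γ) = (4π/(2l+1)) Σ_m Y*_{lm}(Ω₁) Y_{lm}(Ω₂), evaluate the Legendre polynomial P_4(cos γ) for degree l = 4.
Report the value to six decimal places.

Term-by-term m-sum for l=4 (normalisation 4π/9 = 1.396263):
  m=-4: (+0.000497+0.000200i) × (-0.017985-0.003938i) = -0.000008-0.000006i  (running Σ = -0.000008-0.000006i)
  m=-3: (-0.002257+0.007651i) × (+0.083503-0.060086i) = +0.000271+0.000775i  (running Σ = +0.000263+0.000769i)
  m=-2: (-0.065760-0.012730i) × (-0.033558+0.310165i) = +0.006155-0.019969i  (running Σ = +0.006418-0.019200i)
  m=-1: (+0.031086-0.324141i) × (-0.327543-0.364893i) = -0.128459+0.094827i  (running Σ = -0.122040+0.075627i)
  m=0: (+0.703583-0.000000i) × (+0.137237+0.000000i) = +0.096558+0.000000i  (running Σ = -0.025483+0.075627i)
  m=1: (-0.031086-0.324141i) × (+0.327543-0.364893i) = -0.128459-0.094827i  (running Σ = -0.153941-0.019200i)
  m=2: (-0.065760+0.012730i) × (-0.033558-0.310165i) = +0.006155+0.019969i  (running Σ = -0.147786+0.000769i)
  m=3: (+0.002257+0.007651i) × (-0.083503-0.060086i) = +0.000271-0.000775i  (running Σ = -0.147515-0.000006i)
  m=4: (+0.000497-0.000200i) × (-0.017985+0.003938i) = -0.000008+0.000006i  (running Σ = -0.147523+0.000000i)
Total Σ_m = -0.147523+0.000000i. Multiply by 1.396263: -0.205981+0.000000i. P_4(cos γ) = -0.205981

-0.205981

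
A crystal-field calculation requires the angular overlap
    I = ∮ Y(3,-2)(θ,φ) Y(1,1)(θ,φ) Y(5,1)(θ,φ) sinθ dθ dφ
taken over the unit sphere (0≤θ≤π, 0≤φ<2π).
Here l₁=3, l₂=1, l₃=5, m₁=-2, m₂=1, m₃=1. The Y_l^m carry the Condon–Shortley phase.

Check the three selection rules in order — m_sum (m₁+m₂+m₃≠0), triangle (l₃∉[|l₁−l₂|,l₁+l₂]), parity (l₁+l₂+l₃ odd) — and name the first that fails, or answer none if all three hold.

m₁+m₂+m₃ = -2 + 1 + 1 = 0  ✓
triangle: need |l₁−l₂| ≤ l₃ ≤ l₁+l₂ = [2,4]; l₃=5 is outside  ✗
parity: l₁+l₂+l₃ = 9 is odd

triangle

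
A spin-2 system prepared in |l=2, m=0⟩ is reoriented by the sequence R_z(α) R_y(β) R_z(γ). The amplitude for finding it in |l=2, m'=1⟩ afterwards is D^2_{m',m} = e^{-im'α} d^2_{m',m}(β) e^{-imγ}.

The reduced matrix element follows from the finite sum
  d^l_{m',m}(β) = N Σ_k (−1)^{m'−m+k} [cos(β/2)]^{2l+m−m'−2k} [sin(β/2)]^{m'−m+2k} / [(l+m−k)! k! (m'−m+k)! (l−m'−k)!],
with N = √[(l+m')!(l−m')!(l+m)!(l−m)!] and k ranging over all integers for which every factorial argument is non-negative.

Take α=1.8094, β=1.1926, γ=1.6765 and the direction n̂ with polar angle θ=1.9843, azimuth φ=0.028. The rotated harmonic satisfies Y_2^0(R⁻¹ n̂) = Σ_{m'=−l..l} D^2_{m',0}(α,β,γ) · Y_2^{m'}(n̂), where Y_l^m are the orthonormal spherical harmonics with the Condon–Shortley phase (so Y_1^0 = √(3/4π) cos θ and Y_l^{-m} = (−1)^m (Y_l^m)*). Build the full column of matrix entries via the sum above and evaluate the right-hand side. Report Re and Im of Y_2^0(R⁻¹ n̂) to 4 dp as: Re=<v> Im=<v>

Need the full column D^2_{m',0} for m'=−2..2 at α=1.8094, β=1.1926, γ=1.6765.
cos(β/2)=0.827419, sin(β/2)=0.561585
d^2_{-2,0}: single k=2 term ⇒ +0.528880;  D = -0.469795-0.242915i
d^2_{-1,0}: k∈[1..2] ⇒ +0.779234 -0.358961 = +0.420273;  D = -0.099330+0.408366i
d^2_{0,0}: k∈[0..2] ⇒ +0.468708 -0.863658 +0.099463 = -0.295487;  D = -0.295487+0.000000i
d^2_{1,0}: k∈[0..1] ⇒ -0.779234 +0.358961 = -0.420273;  D = +0.099330+0.408366i
d^2_{2,0}: single k=0 term ⇒ +0.528880;  D = -0.469795+0.242915i
Y_2^{m'}(θ=1.9843,φ=0.028) and Σ D·Y over m':
  (-0.4698-0.2429i)·(+0.3234-0.0181i)  (-0.0993+0.4084i)·(-0.2842+0.0080i)  (-0.2955+0.0000i)·(-0.1626+0.0000i)  (+0.0993+0.4084i)·(+0.2842+0.0080i)  (-0.4698+0.2429i)·(+0.3234+0.0181i)
Y_2^0(R⁻¹ n̂) = -0.214667+0.000000i

Re=-0.2147 Im=0.0000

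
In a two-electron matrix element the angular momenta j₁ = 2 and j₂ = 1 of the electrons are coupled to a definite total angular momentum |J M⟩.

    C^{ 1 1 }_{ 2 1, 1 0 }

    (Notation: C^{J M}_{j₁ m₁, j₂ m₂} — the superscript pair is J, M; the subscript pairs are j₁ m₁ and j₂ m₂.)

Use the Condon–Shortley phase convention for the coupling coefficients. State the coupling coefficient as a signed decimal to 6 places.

−√(3/10) = -0.547723

triangle: 2!·2!·0!/5! = 4/120
(j±m)!: 3!·1!·1!·1!·2!·0! = 12
prefactor² = (2J+1)·Δ·N² = 6/5
  k=1: −1/(1!·1!·0!·0!·2!·0!) = -1/2
Σ = -1/2  ⇒  CG² = 6/5·(-1/2)² = 3/10
CG = −√(3/10) = -0.547723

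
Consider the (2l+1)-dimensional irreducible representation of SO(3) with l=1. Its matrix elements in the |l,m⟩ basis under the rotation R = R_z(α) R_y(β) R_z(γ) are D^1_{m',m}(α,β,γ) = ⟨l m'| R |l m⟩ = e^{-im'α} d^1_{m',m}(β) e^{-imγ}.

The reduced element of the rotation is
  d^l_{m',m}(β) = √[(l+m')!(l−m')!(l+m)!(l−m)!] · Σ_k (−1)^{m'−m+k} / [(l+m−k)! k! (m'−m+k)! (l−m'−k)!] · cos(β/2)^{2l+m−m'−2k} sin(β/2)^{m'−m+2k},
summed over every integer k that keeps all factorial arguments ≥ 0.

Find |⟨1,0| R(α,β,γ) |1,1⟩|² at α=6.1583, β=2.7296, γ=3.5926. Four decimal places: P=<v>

Split into d^1_{0,1}(β=2.7296) × two z-phases.
c=cos(2.729600/2)=0.204543, s=sin(2.729600/2)=0.978858; N=√[1·1·2·1]=1.414214
The bounds max(0,m−m')=1 and min(l+m,l−m')=1 give 1 term
  k=1: (−1)^0·1.4142/(1)·0.2045^1·0.9789^1 = +0.283151
d^1_{0,1}(2.7296) = +0.283151
|D^1_{0,1}|² = |d^1_{0,1}(β)|² = (+0.283151)² = 0.080175 (the z-rotation phases have unit modulus)

P=0.0802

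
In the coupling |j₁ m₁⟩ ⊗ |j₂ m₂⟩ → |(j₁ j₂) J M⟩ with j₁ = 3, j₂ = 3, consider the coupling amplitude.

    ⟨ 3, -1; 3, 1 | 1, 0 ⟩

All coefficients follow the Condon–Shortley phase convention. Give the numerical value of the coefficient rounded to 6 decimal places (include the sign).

−√(1/28) = -0.188982

√[3·5!1!1!/8! · 2!4!4!2!1!1!] = √(144/7)
  +(−1)^3/∏(3,2,1,1,0,0)! = -1/12  (running -1/12)
  +(−1)^4/∏(4,1,0,0,1,1)! = 1/24  (running -1/24)
⟨..|..⟩ = √(144/7)·(-1/24) = -0.188982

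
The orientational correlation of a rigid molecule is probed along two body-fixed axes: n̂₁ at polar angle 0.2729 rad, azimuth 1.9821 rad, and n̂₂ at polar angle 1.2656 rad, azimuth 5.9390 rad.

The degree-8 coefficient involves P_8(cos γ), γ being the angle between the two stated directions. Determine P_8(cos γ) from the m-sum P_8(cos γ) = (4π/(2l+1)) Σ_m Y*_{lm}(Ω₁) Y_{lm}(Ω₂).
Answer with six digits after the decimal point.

Summing Y*_{l m}(θ₁,φ₁)·Y_{l m}(θ₂,φ₂) over m ∈ [−8, 8]; prefactor 4π/(2·8+1) = 0.739198:
  m=-8: Y*=-0.00001 - 0.00000j  Y=-0.32675 + 0.13359j  product 0.00000 - 0.00000j
  m=-7: Y*=0.00005 + 0.00020j  Y=-0.33080 + 0.29741j  product -0.00008 - 0.00005j
  m=-6: Y*=0.00146 - 0.00116j  Y=-0.04764 + 0.08839j  product 0.00003 + 0.00018j
  m=-5: Y*=-0.01075 - 0.00567j  Y=0.04747 - 0.31382j  product -0.00229 + 0.00310j
  m=-4: Y*=-0.00435 + 0.05837j  Y=-0.04414 - 0.22461j  product 0.01330 - 0.00160j
  m=-3: Y*=0.19318 - 0.06766j  Y=0.11329 + 0.18975j  product 0.03472 + 0.02899j
  m=-2: Y*=-0.32948 - 0.35496j  Y=0.20826 + 0.17132j  product -0.00781 - 0.13037j
  m=-1: Y*=-0.25129 + 0.57611j  Y=-0.16377 - 0.05870j  product 0.07497 - 0.07960j
  m=+0: Y*=0.05179 + 0.00000j  Y=-0.27882 + 0.00000j  product -0.01444 + 0.00000j
  m=+1: Y*=0.25129 + 0.57611j  Y=0.16377 - 0.05870j  product 0.07497 + 0.07960j
  m=+2: Y*=-0.32948 + 0.35496j  Y=0.20826 - 0.17132j  product -0.00781 + 0.13037j
  m=+3: Y*=-0.19318 - 0.06766j  Y=-0.11329 + 0.18975j  product 0.03472 - 0.02899j
  m=+4: Y*=-0.00435 - 0.05837j  Y=-0.04414 + 0.22461j  product 0.01330 + 0.00160j
  m=+5: Y*=0.01075 - 0.00567j  Y=-0.04747 - 0.31382j  product -0.00229 - 0.00310j
  m=+6: Y*=0.00146 + 0.00116j  Y=-0.04764 - 0.08839j  product 0.00003 - 0.00018j
  m=+7: Y*=-0.00005 + 0.00020j  Y=0.33080 + 0.29741j  product -0.00008 + 0.00005j
  m=+8: Y*=-0.00001 + 0.00000j  Y=-0.32675 - 0.13359j  product 0.00000 + 0.00000j
Total Σ_m = 0.21128 + 0.00000j. Multiply by 0.739198: 0.15618 + 0.00000j. P_8(cos γ) = 0.156180

0.156180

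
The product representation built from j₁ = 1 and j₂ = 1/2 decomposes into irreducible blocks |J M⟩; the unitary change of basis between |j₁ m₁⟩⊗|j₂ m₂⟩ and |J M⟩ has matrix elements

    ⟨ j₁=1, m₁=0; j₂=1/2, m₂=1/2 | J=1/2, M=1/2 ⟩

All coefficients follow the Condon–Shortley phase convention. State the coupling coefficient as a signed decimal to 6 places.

−√(1/3) ≈ -0.577350

√[2·1!1!0!/3! · 1!1!1!0!1!0!] = √(1/3)
  +(−1)^1/∏(1,0,0,0,1,0)! = -1  (running -1)
⟨..|..⟩ = √(1/3)·(-1) = -0.577350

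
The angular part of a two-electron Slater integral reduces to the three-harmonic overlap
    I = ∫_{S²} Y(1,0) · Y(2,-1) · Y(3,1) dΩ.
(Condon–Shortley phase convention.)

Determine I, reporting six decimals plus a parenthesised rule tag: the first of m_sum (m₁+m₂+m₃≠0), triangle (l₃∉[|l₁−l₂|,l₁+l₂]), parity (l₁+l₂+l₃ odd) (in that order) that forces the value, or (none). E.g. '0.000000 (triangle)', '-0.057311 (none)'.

Rules hold: Σm=0, L=6 even, 1≤3≤3.
N = 3·5·7 = 105
Δ = 0!·2!·4!/7! = 1/105
Racah Σ t=0..0: t=0:+1/4 = 1/4
⇒ 3j(1 2 3; 0 0 0)² = 3/35, sgn -1
Racah Σ t=0..0: t=0:+1/6 = 1/6
⇒ 3j(1 2 3; 0 -1 1)² = 8/105, sgn +1
4πI² = N·(3j₀)²·(3jₘ)² = 24/35
I = -1·√(0.685714/4π) = -0.23359668
No selection rule forces the value: the integral is nonzero (none).

-0.233597 (none)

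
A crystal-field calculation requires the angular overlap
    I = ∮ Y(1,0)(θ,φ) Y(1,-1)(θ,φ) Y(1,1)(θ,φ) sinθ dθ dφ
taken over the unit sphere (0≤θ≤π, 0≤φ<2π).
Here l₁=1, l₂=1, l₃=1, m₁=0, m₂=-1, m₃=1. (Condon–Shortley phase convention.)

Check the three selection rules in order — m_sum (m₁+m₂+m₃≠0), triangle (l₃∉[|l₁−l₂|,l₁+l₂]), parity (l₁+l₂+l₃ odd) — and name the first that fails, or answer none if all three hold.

parity

m₁+m₂+m₃ = 0 − 1 + 1 = 0  ✓
triangle: |1−1|=0 ≤ l₃=1 ≤ 1+1=2  ✓
parity: l₁+l₂+l₃ = 3 is odd  ✗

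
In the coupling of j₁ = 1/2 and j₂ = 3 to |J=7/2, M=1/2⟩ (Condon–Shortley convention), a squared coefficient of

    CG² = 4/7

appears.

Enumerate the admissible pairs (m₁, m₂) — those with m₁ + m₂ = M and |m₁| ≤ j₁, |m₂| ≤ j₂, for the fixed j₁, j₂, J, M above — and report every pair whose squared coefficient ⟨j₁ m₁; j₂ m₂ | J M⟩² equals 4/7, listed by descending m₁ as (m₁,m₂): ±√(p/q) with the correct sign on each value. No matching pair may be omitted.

(1/2,0): +√(4/7)

Admissible pairs with m₁+m₂ = M = 1/2: (-1/2,1), (1/2,0)
  (m₁,m₂)=(1/2,0): CG² = 4/7, CG = +√(4/7)   ← matches the target
  (m₁,m₂)=(-1/2,1): CG² = 3/7, CG = +√(3/7)
Pairs with CG² = 4/7: (1/2,0): +√(4/7)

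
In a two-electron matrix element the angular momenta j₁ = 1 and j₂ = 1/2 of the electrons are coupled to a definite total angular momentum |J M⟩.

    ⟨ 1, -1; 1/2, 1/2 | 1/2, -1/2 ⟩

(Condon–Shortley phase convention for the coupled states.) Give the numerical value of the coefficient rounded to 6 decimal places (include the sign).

-0.816497

√[2·1!1!0!/3! · 0!2!1!0!0!1!] = √(2/3)
  +(−1)^1/∏(1,0,1,0,0,0)! = -1  (running -1)
⟨..|..⟩ = √(2/3)·(-1) = -0.816497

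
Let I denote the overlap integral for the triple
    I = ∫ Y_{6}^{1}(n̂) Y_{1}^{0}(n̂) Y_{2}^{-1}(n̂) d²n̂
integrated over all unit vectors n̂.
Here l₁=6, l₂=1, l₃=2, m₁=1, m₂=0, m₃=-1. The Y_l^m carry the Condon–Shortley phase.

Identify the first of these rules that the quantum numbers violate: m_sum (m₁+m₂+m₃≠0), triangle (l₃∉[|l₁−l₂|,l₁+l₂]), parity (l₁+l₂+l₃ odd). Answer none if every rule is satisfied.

Σmᵢ = 0  ✓
l₃∈[|l₁−l₂|,l₁+l₂]=[5,7] required, l₃=2 fails  ✗
Σlᵢ = 9 ⇒ odd

triangle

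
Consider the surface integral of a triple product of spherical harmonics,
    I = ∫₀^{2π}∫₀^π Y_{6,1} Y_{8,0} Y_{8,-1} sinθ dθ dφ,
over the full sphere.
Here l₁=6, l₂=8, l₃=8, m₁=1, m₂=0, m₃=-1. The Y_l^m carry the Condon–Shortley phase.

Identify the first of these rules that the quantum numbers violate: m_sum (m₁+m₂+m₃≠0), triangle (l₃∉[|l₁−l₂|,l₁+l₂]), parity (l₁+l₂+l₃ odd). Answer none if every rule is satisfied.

none

azimuthal sum: 1 + 0 − 1 = 0  ✓
2 ≤ 8 ≤ 14 (triangle on l)  ✓
L = 6 + 8 + 8 = 22 (even)  ✓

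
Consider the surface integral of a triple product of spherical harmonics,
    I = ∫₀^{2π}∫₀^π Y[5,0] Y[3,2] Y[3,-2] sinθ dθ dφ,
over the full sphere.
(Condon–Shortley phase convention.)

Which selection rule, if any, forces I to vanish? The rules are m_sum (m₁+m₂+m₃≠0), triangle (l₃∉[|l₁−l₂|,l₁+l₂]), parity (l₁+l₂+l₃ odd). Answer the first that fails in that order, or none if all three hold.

parity

m₁+m₂+m₃ = 0 + 2 − 2 = 0  ✓
triangle: |5−3|=2 ≤ l₃=3 ≤ 5+3=8  ✓
parity: l₁+l₂+l₃ = 11 is odd  ✗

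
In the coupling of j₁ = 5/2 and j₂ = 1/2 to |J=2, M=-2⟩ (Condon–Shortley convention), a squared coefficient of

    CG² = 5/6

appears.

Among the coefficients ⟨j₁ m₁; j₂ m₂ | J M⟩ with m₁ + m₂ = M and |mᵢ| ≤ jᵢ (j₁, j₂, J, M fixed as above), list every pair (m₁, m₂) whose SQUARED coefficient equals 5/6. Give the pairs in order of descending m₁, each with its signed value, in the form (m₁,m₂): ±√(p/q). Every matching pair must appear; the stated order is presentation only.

Admissible pairs with m₁+m₂ = M = -2: (-5/2,1/2), (-3/2,-1/2)
  (m₁,m₂)=(-3/2,-1/2): CG² = 1/6, CG = +√(1/6)
  (m₁,m₂)=(-5/2,1/2): CG² = 5/6, CG = −√(5/6)   ← matches the target
Pairs with CG² = 5/6: (-5/2,1/2): −√(5/6)

(-5/2,1/2): −√(5/6)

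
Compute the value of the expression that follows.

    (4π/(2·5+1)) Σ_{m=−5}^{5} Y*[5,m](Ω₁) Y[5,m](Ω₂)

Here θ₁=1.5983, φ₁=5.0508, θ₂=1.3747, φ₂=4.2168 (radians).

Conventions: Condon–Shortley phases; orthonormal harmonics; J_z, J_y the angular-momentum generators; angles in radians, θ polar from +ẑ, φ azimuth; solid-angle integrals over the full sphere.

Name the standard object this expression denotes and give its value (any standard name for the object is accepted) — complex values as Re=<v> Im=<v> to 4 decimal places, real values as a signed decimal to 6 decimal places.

This sum is the spherical-harmonic addition theorem: it equals the Legendre polynomial P_l(cos γ) of the angle γ between the two directions.
Addition theorem: P_5(cos γ) = (4π/11) Σ_m Y*_{lm}(Ω₁) Y_{lm}(Ω₂), m = −5…5:
  term(m=-5) = (-0.100750, -0.167170)   from Y*(Ω₁)=(0.459854, 0.056036), Y(Ω₂)=(-0.259536, -0.331902)
  term(m=-4) = (0.010466, 0.002061)   from Y*(Ω₁)=(-0.008683, -0.039355), Y(Ω₂)=(-0.105879, 0.242571)
  term(m=-3) = (-0.059175, 0.044021)   from Y*(Ω₁)=(0.291583, -0.181011), Y(Ω₂)=(-0.214142, 0.018037)
  term(m=-2) = (0.001269, -0.013018)   from Y*(Ω₁)=(-0.036223, -0.029102), Y(Ω₂)=(0.154177, 0.235520)
  term(m=-1) = (0.033350, 0.036761)   from Y*(Ω₁)=(0.105166, -0.298808), Y(Ω₂)=(-0.074513, 0.137837)
  term(m=+0) = (-0.013620, -0.000000)   from Y*(Ω₁)=(-0.048072, -0.000000), Y(Ω₂)=(0.283317, 0.000000)
  term(m=+1) = (0.033350, -0.036761)   from Y*(Ω₁)=(-0.105166, -0.298808), Y(Ω₂)=(0.074513, 0.137837)
  term(m=+2) = (0.001269, 0.013018)   from Y*(Ω₁)=(-0.036223, 0.029102), Y(Ω₂)=(0.154177, -0.235520)
  term(m=+3) = (-0.059175, -0.044021)   from Y*(Ω₁)=(-0.291583, -0.181011), Y(Ω₂)=(0.214142, 0.018037)
  term(m=+4) = (0.010466, -0.002061)   from Y*(Ω₁)=(-0.008683, 0.039355), Y(Ω₂)=(-0.105879, -0.242571)
  term(m=+5) = (-0.100750, 0.167170)   from Y*(Ω₁)=(-0.459854, 0.056036), Y(Ω₂)=(0.259536, -0.331902)
Σ over m = (-0.243299, 0.000000); ×(4π/11) → (-0.277944, 0.000000). Real part: -0.277944

Legendre polynomial (addition theorem), -0.277944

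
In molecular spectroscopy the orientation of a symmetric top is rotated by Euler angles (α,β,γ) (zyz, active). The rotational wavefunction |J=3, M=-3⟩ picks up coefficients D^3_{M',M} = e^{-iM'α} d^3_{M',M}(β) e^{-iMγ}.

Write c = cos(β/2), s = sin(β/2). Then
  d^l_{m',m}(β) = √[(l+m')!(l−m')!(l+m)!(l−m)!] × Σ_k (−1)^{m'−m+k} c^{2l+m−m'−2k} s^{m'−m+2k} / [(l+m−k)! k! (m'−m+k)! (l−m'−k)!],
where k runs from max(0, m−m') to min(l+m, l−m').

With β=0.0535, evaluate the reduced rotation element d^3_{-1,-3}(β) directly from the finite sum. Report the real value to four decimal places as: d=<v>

d=0.0028

d^3_{-1,-3}(β=0.0535) via the finite sum:
Half-angle: c=0.999642, s=0.026747. N=√(2·24·1·720)=185.903201
Admissible k: 0..0 (factorial args all ≥0)
  k=0: (−1)^2·185.9032/(48)·0.9996^4·0.0267^2 = +0.002767
d^3_{-1,-3}(0.0535) = +0.002767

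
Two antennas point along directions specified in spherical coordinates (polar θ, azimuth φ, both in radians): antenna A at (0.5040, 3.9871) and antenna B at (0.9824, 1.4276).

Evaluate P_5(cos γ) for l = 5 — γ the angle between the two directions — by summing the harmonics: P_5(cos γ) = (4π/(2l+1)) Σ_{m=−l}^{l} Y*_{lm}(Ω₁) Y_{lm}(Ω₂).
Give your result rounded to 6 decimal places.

0.252908

Expand P_5 via completeness: Σ_{m} conj(Y_{5,m}) at Ω₁ times Y_{5,m} at Ω₂ —
  m=-5: (0.00568 + 0.01079j) × (0.12133 - 0.13946j) = 0.00219 + 0.00052j  (running Σ = 0.00219 + 0.00052j)
  m=-4: (-0.06790 - 0.01665j) × (0.32778 + 0.21139j) = -0.01874 - 0.01981j  (running Σ = -0.01654 - 0.01929j)
  m=-3: (0.18911 - 0.13079j) × (-0.14700 + 0.32087j) = 0.01417 + 0.07990j  (running Σ = -0.00237 + 0.06061j)
  m=-2: (-0.05398 + 0.44681j) × (0.04735 + 0.01394j) = -0.00879 + 0.02040j  (running Σ = -0.01116 + 0.08101j)
  m=-1: (-0.26800 - 0.30232j) × (-0.05018 + 0.34805j) = 0.11867 - 0.07811j  (running Σ = 0.10751 + 0.00291j)
  m=0: (-0.16731 + 0.00000j) × (-0.03799 + 0.00000j) = 0.00636 + 0.00000j  (running Σ = 0.11387 + 0.00291j)
  m=1: (0.26800 - 0.30232j) × (0.05018 + 0.34805j) = 0.11867 + 0.07811j  (running Σ = 0.23254 + 0.08101j)
  m=2: (-0.05398 - 0.44681j) × (0.04735 - 0.01394j) = -0.00879 - 0.02040j  (running Σ = 0.22376 + 0.06061j)
  m=3: (-0.18911 - 0.13079j) × (0.14700 + 0.32087j) = 0.01417 - 0.07990j  (running Σ = 0.23793 - 0.01929j)
  m=4: (-0.06790 + 0.01665j) × (0.32778 - 0.21139j) = -0.01874 + 0.01981j  (running Σ = 0.21919 + 0.00052j)
  m=5: (-0.00568 + 0.01079j) × (-0.12133 - 0.13946j) = 0.00219 - 0.00052j  (running Σ = 0.22138 + 0.00000j)
Total Σ_m = 0.22138 + 0.00000j. Multiply by 1.142397: 0.25291 + 0.00000j. P_5(cos γ) = 0.252908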